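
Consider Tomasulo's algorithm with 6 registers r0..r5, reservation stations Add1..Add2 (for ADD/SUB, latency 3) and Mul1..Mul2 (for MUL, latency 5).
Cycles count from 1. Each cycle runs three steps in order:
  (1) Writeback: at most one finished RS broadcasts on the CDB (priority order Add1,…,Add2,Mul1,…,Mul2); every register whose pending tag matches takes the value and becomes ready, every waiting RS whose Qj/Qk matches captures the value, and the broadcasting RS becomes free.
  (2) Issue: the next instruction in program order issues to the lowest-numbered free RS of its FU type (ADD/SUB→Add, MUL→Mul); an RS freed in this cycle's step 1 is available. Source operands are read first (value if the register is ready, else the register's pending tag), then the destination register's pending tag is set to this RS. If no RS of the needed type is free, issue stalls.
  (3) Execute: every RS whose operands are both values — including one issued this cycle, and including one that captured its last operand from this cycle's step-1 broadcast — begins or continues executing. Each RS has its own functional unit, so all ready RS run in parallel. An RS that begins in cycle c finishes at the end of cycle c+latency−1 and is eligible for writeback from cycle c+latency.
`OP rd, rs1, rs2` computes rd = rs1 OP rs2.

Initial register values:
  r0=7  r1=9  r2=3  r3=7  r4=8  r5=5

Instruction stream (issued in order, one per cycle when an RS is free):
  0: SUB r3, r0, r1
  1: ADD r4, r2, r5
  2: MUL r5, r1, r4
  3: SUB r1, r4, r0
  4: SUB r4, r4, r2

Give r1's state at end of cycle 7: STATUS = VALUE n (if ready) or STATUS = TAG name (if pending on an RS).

c1: issue SUB r3<-Add1 | r0:7,r1:9,r2:3,r3:Add1,r4:8,r5:5
c2: issue ADD r4<-Add2 | r0:7,r1:9,r2:3,r3:Add1,r4:Add2,r5:5
c3: issue MUL r5<-Mul1 | r0:7,r1:9,r2:3,r3:Add1,r4:Add2,r5:Mul1
c4: CDB Add1=-2; issue SUB r1<-Add1 | r0:7,r1:Add1,r2:3,r3:-2,r4:Add2,r5:Mul1
c5: CDB Add2=8; issue SUB r4<-Add2 | r0:7,r1:Add1,r2:3,r3:-2,r4:Add2,r5:Mul1
c6: - | r0:7,r1:Add1,r2:3,r3:-2,r4:Add2,r5:Mul1
c7: - | r0:7,r1:Add1,r2:3,r3:-2,r4:Add2,r5:Mul1

STATUS = TAG Add1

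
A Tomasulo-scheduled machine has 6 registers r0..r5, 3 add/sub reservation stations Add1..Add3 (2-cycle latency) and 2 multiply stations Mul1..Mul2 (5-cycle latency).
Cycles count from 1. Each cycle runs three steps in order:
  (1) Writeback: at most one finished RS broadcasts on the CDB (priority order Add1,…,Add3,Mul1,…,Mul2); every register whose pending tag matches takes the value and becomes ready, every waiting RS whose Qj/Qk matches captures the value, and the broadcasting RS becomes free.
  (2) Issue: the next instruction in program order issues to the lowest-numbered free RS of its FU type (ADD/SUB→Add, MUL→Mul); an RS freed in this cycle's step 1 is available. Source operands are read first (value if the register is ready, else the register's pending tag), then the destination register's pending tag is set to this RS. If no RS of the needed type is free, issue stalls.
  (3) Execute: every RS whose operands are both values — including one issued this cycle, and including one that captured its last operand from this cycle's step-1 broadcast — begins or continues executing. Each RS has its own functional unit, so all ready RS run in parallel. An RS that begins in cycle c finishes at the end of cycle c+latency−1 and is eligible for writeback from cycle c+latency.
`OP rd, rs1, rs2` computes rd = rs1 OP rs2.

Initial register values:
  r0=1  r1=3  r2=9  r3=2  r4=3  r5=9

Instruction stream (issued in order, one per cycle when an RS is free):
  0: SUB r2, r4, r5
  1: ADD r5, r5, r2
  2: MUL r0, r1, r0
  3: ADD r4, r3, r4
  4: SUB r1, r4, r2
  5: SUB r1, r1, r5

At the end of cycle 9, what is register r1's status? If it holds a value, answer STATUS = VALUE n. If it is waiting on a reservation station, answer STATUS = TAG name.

c1: issue SUB r2<-Add1 | r0:1,r1:3,r2:Add1,r3:2,r4:3,r5:9
c2: issue ADD r5<-Add2 | r0:1,r1:3,r2:Add1,r3:2,r4:3,r5:Add2
c3: CDB Add1=-6; issue MUL r0<-Mul1 | r0:Mul1,r1:3,r2:-6,r3:2,r4:3,r5:Add2
c4: issue ADD r4<-Add1 | r0:Mul1,r1:3,r2:-6,r3:2,r4:Add1,r5:Add2
c5: CDB Add2=3; issue SUB r1<-Add2 | r0:Mul1,r1:Add2,r2:-6,r3:2,r4:Add1,r5:3
c6: CDB Add1=5; issue SUB r1<-Add1 | r0:Mul1,r1:Add1,r2:-6,r3:2,r4:5,r5:3
c7: - | r0:Mul1,r1:Add1,r2:-6,r3:2,r4:5,r5:3
c8: CDB Add2=11 | r0:Mul1,r1:Add1,r2:-6,r3:2,r4:5,r5:3
c9: CDB Mul1=3 | r0:3,r1:Add1,r2:-6,r3:2,r4:5,r5:3

STATUS = TAG Add1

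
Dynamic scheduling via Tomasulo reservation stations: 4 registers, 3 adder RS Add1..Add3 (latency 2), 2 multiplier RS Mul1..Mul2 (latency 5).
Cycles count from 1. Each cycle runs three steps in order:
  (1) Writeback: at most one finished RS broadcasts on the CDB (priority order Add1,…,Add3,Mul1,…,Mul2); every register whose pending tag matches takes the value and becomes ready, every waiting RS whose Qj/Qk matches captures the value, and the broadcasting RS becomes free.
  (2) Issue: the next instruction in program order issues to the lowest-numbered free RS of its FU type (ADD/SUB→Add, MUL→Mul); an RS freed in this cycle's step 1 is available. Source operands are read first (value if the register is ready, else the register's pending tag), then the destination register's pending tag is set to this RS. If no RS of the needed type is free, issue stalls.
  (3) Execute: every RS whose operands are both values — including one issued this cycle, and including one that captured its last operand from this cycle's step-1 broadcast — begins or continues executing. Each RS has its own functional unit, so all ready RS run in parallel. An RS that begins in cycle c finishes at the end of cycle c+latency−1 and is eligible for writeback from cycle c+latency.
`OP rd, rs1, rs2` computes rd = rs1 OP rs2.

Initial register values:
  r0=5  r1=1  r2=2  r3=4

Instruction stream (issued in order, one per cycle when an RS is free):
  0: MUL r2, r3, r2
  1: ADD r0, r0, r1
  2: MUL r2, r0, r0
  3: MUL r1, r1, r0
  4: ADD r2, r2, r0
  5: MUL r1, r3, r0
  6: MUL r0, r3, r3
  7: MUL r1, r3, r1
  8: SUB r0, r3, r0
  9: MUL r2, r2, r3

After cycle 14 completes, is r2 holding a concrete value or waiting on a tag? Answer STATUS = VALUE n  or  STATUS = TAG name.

  c1: issue MUL r2<-Mul1  regs: r0:5,r1:1,r2:Mul1,r3:4
  c2: issue ADD r0<-Add1  regs: r0:Add1,r1:1,r2:Mul1,r3:4
  c3: issue MUL r2<-Mul2  regs: r0:Add1,r1:1,r2:Mul2,r3:4
  c4: CDB Add1=6; stall  regs: r0:6,r1:1,r2:Mul2,r3:4
  c5: stall  regs: r0:6,r1:1,r2:Mul2,r3:4
  c6: CDB Mul1=8; issue MUL r1<-Mul1  regs: r0:6,r1:Mul1,r2:Mul2,r3:4
  c7: issue ADD r2<-Add1  regs: r0:6,r1:Mul1,r2:Add1,r3:4
  c8: stall  regs: r0:6,r1:Mul1,r2:Add1,r3:4
  c9: CDB Mul2=36; issue MUL r1<-Mul2  regs: r0:6,r1:Mul2,r2:Add1,r3:4
  c10: stall  regs: r0:6,r1:Mul2,r2:Add1,r3:4
  c11: CDB Add1=42; stall  regs: r0:6,r1:Mul2,r2:42,r3:4
  c12: CDB Mul1=6; issue MUL r0<-Mul1  regs: r0:Mul1,r1:Mul2,r2:42,r3:4
  c13: stall  regs: r0:Mul1,r1:Mul2,r2:42,r3:4
  c14: CDB Mul2=24; issue MUL r1<-Mul2  regs: r0:Mul1,r1:Mul2,r2:42,r3:4

STATUS = VALUE 42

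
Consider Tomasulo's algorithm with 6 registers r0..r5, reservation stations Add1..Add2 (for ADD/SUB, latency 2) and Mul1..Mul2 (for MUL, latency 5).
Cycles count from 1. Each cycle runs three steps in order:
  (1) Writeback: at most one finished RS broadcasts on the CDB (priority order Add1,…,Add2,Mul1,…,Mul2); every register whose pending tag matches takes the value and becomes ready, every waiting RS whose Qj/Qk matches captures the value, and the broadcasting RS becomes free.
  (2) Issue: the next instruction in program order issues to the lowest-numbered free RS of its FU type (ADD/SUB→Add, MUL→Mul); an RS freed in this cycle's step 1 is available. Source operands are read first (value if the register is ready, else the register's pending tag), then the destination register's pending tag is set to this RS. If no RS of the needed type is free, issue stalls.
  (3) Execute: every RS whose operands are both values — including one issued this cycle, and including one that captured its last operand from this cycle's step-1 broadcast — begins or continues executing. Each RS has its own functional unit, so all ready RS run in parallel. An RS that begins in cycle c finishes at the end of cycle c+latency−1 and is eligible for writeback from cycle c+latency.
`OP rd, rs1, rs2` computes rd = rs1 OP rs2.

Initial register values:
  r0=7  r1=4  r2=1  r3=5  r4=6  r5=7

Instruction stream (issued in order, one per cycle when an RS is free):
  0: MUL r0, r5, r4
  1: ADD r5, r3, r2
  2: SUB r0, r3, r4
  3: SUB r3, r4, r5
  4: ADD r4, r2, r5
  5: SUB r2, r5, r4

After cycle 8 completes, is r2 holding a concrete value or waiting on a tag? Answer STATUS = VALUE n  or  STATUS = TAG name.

STATUS = TAG Add1

c1: issue MUL r0<-Mul1 | r0:Mul1,r1:4,r2:1,r3:5,r4:6,r5:7
c2: issue ADD r5<-Add1 | r0:Mul1,r1:4,r2:1,r3:5,r4:6,r5:Add1
c3: issue SUB r0<-Add2 | r0:Add2,r1:4,r2:1,r3:5,r4:6,r5:Add1
c4: CDB Add1=6; issue SUB r3<-Add1 | r0:Add2,r1:4,r2:1,r3:Add1,r4:6,r5:6
c5: CDB Add2=-1; issue ADD r4<-Add2 | r0:-1,r1:4,r2:1,r3:Add1,r4:Add2,r5:6
c6: CDB Add1=0; issue SUB r2<-Add1 | r0:-1,r1:4,r2:Add1,r3:0,r4:Add2,r5:6
c7: CDB Add2=7 | r0:-1,r1:4,r2:Add1,r3:0,r4:7,r5:6
c8: CDB Mul1=42 | r0:-1,r1:4,r2:Add1,r3:0,r4:7,r5:6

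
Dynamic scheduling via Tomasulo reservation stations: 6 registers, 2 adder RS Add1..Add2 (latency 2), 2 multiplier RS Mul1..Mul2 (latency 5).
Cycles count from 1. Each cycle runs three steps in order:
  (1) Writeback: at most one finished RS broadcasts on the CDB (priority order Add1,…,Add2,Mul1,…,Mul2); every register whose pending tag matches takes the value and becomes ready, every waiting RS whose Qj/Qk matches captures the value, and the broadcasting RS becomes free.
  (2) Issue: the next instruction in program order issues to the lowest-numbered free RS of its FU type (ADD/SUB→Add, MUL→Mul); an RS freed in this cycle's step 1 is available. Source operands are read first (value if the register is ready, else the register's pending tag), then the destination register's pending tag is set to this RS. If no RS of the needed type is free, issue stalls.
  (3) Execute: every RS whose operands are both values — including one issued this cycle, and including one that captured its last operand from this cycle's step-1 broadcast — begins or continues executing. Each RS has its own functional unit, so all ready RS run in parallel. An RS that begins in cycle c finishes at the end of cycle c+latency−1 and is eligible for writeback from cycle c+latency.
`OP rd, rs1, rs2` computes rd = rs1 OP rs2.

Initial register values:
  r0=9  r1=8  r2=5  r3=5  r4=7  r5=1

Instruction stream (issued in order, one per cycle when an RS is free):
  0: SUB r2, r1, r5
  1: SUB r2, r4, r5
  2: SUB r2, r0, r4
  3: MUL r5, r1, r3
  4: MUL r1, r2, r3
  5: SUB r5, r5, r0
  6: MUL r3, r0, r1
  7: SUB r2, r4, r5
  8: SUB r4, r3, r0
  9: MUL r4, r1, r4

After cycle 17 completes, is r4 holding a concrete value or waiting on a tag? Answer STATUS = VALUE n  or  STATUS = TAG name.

c1: issue SUB r2<-Add1 | r0:9,r1:8,r2:Add1,r3:5,r4:7,r5:1
c2: issue SUB r2<-Add2 | r0:9,r1:8,r2:Add2,r3:5,r4:7,r5:1
c3: CDB Add1=7; issue SUB r2<-Add1 | r0:9,r1:8,r2:Add1,r3:5,r4:7,r5:1
c4: CDB Add2=6; issue MUL r5<-Mul1 | r0:9,r1:8,r2:Add1,r3:5,r4:7,r5:Mul1
c5: CDB Add1=2; issue MUL r1<-Mul2 | r0:9,r1:Mul2,r2:2,r3:5,r4:7,r5:Mul1
c6: issue SUB r5<-Add1 | r0:9,r1:Mul2,r2:2,r3:5,r4:7,r5:Add1
c7: stall | r0:9,r1:Mul2,r2:2,r3:5,r4:7,r5:Add1
c8: stall | r0:9,r1:Mul2,r2:2,r3:5,r4:7,r5:Add1
c9: CDB Mul1=40; issue MUL r3<-Mul1 | r0:9,r1:Mul2,r2:2,r3:Mul1,r4:7,r5:Add1
c10: CDB Mul2=10; issue SUB r2<-Add2 | r0:9,r1:10,r2:Add2,r3:Mul1,r4:7,r5:Add1
c11: CDB Add1=31; issue SUB r4<-Add1 | r0:9,r1:10,r2:Add2,r3:Mul1,r4:Add1,r5:31
c12: issue MUL r4<-Mul2 | r0:9,r1:10,r2:Add2,r3:Mul1,r4:Mul2,r5:31
c13: CDB Add2=-24 | r0:9,r1:10,r2:-24,r3:Mul1,r4:Mul2,r5:31
c14: - | r0:9,r1:10,r2:-24,r3:Mul1,r4:Mul2,r5:31
c15: CDB Mul1=90 | r0:9,r1:10,r2:-24,r3:90,r4:Mul2,r5:31
c16: - | r0:9,r1:10,r2:-24,r3:90,r4:Mul2,r5:31
c17: CDB Add1=81 | r0:9,r1:10,r2:-24,r3:90,r4:Mul2,r5:31

STATUS = TAG Mul2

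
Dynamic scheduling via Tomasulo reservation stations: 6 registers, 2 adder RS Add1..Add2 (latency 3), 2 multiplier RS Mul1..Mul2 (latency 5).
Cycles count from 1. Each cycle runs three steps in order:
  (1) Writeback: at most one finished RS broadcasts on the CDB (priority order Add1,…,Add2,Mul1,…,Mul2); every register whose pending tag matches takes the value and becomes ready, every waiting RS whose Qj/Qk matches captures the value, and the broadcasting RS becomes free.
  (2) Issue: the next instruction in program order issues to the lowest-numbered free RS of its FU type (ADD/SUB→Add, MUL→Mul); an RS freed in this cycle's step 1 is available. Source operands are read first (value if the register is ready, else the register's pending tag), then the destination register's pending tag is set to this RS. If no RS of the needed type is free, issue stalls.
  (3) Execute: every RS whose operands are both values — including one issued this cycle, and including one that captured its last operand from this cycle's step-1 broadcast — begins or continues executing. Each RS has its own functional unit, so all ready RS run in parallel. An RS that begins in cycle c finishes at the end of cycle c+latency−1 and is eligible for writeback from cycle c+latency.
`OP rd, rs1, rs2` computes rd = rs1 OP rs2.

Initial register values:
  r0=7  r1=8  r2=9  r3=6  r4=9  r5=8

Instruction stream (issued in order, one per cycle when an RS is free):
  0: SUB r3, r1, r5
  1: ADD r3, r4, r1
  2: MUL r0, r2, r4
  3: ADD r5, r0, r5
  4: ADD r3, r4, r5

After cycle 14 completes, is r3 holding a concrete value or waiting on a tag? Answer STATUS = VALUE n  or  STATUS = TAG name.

STATUS = VALUE 98

c1: issue SUB r3<-Add1 | r0:7,r1:8,r2:9,r3:Add1,r4:9,r5:8
c2: issue ADD r3<-Add2 | r0:7,r1:8,r2:9,r3:Add2,r4:9,r5:8
c3: issue MUL r0<-Mul1 | r0:Mul1,r1:8,r2:9,r3:Add2,r4:9,r5:8
c4: CDB Add1=0; issue ADD r5<-Add1 | r0:Mul1,r1:8,r2:9,r3:Add2,r4:9,r5:Add1
c5: CDB Add2=17; issue ADD r3<-Add2 | r0:Mul1,r1:8,r2:9,r3:Add2,r4:9,r5:Add1
c6: - | r0:Mul1,r1:8,r2:9,r3:Add2,r4:9,r5:Add1
c7: - | r0:Mul1,r1:8,r2:9,r3:Add2,r4:9,r5:Add1
c8: CDB Mul1=81 | r0:81,r1:8,r2:9,r3:Add2,r4:9,r5:Add1
c9: - | r0:81,r1:8,r2:9,r3:Add2,r4:9,r5:Add1
c10: - | r0:81,r1:8,r2:9,r3:Add2,r4:9,r5:Add1
c11: CDB Add1=89 | r0:81,r1:8,r2:9,r3:Add2,r4:9,r5:89
c12: - | r0:81,r1:8,r2:9,r3:Add2,r4:9,r5:89
c13: - | r0:81,r1:8,r2:9,r3:Add2,r4:9,r5:89
c14: CDB Add2=98 | r0:81,r1:8,r2:9,r3:98,r4:9,r5:89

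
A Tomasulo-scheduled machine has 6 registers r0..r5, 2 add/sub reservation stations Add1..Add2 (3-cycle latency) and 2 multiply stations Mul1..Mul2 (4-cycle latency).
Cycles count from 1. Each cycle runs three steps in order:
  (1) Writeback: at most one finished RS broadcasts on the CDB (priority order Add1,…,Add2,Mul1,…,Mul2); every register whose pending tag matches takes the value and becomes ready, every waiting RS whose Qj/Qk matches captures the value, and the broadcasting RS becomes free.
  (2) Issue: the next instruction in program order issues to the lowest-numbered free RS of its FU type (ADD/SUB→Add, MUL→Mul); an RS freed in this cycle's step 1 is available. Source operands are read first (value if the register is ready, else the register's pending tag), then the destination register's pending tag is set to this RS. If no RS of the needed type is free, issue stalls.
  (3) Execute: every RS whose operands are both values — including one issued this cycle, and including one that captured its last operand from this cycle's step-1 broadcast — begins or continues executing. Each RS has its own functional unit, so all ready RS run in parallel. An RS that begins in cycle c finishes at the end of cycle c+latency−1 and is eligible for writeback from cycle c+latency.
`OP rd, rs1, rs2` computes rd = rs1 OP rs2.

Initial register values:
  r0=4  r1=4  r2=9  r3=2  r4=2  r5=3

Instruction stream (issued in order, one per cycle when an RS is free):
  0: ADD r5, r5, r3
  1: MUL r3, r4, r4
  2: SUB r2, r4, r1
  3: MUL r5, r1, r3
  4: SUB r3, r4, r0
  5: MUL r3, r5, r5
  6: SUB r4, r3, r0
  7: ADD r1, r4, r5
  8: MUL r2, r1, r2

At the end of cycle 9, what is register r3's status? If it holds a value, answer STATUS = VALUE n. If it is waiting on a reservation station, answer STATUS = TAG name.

STATUS = TAG Mul1

cycle 1: issue ADD r5<-Add1 // r0:4,r1:4,r2:9,r3:2,r4:2,r5:Add1
cycle 2: issue MUL r3<-Mul1 // r0:4,r1:4,r2:9,r3:Mul1,r4:2,r5:Add1
cycle 3: issue SUB r2<-Add2 // r0:4,r1:4,r2:Add2,r3:Mul1,r4:2,r5:Add1
cycle 4: CDB Add1=5; issue MUL r5<-Mul2 // r0:4,r1:4,r2:Add2,r3:Mul1,r4:2,r5:Mul2
cycle 5: issue SUB r3<-Add1 // r0:4,r1:4,r2:Add2,r3:Add1,r4:2,r5:Mul2
cycle 6: CDB Add2=-2; stall // r0:4,r1:4,r2:-2,r3:Add1,r4:2,r5:Mul2
cycle 7: CDB Mul1=4; issue MUL r3<-Mul1 // r0:4,r1:4,r2:-2,r3:Mul1,r4:2,r5:Mul2
cycle 8: CDB Add1=-2; issue SUB r4<-Add1 // r0:4,r1:4,r2:-2,r3:Mul1,r4:Add1,r5:Mul2
cycle 9: issue ADD r1<-Add2 // r0:4,r1:Add2,r2:-2,r3:Mul1,r4:Add1,r5:Mul2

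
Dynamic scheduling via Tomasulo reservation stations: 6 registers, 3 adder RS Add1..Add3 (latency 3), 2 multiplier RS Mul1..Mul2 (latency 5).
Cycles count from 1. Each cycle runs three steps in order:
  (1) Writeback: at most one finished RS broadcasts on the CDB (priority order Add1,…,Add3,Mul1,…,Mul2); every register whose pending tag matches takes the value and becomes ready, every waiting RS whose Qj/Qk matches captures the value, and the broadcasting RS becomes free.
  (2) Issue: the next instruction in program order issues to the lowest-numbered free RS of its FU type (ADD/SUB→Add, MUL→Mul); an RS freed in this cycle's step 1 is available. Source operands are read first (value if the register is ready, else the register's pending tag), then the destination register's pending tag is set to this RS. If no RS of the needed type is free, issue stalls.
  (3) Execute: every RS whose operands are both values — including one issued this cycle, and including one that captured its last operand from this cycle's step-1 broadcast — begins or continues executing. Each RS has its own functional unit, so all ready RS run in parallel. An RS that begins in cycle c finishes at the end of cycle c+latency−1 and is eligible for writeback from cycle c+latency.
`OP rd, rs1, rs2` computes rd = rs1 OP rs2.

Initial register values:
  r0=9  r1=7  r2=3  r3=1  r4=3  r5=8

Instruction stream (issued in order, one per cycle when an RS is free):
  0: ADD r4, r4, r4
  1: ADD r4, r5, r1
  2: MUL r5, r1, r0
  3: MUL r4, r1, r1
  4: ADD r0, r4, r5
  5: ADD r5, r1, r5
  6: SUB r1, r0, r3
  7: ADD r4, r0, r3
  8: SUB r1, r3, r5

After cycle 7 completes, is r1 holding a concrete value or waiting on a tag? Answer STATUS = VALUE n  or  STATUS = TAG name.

c1: issue ADD r4<-Add1 | r0:9,r1:7,r2:3,r3:1,r4:Add1,r5:8
c2: issue ADD r4<-Add2 | r0:9,r1:7,r2:3,r3:1,r4:Add2,r5:8
c3: issue MUL r5<-Mul1 | r0:9,r1:7,r2:3,r3:1,r4:Add2,r5:Mul1
c4: CDB Add1=6; issue MUL r4<-Mul2 | r0:9,r1:7,r2:3,r3:1,r4:Mul2,r5:Mul1
c5: CDB Add2=15; issue ADD r0<-Add1 | r0:Add1,r1:7,r2:3,r3:1,r4:Mul2,r5:Mul1
c6: issue ADD r5<-Add2 | r0:Add1,r1:7,r2:3,r3:1,r4:Mul2,r5:Add2
c7: issue SUB r1<-Add3 | r0:Add1,r1:Add3,r2:3,r3:1,r4:Mul2,r5:Add2

STATUS = TAG Add3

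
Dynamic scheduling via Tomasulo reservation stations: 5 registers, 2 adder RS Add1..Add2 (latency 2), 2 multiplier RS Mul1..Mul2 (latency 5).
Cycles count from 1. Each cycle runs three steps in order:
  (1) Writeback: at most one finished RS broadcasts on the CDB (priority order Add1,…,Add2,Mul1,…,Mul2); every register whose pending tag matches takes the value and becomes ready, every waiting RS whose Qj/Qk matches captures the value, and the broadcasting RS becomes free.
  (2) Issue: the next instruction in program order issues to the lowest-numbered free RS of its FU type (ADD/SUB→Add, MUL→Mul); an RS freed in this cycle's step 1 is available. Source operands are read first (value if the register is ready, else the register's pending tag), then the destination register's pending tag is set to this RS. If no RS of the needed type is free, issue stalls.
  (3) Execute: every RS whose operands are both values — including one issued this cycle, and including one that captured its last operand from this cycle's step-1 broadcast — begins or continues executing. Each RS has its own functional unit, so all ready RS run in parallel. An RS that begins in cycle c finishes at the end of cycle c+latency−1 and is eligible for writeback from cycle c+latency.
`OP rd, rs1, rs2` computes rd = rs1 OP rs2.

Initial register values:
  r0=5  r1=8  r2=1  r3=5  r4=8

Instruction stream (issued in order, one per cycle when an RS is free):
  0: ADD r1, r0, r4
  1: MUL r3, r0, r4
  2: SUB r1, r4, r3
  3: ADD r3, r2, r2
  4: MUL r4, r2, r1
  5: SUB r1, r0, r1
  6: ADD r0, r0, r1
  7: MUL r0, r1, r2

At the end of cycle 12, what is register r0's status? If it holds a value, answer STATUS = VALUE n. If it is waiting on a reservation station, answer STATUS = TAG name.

cycle 1: issue ADD r1<-Add1 // r0:5,r1:Add1,r2:1,r3:5,r4:8
cycle 2: issue MUL r3<-Mul1 // r0:5,r1:Add1,r2:1,r3:Mul1,r4:8
cycle 3: CDB Add1=13; issue SUB r1<-Add1 // r0:5,r1:Add1,r2:1,r3:Mul1,r4:8
cycle 4: issue ADD r3<-Add2 // r0:5,r1:Add1,r2:1,r3:Add2,r4:8
cycle 5: issue MUL r4<-Mul2 // r0:5,r1:Add1,r2:1,r3:Add2,r4:Mul2
cycle 6: CDB Add2=2; issue SUB r1<-Add2 // r0:5,r1:Add2,r2:1,r3:2,r4:Mul2
cycle 7: CDB Mul1=40; stall // r0:5,r1:Add2,r2:1,r3:2,r4:Mul2
cycle 8: stall // r0:5,r1:Add2,r2:1,r3:2,r4:Mul2
cycle 9: CDB Add1=-32; issue ADD r0<-Add1 // r0:Add1,r1:Add2,r2:1,r3:2,r4:Mul2
cycle 10: issue MUL r0<-Mul1 // r0:Mul1,r1:Add2,r2:1,r3:2,r4:Mul2
cycle 11: CDB Add2=37 // r0:Mul1,r1:37,r2:1,r3:2,r4:Mul2
cycle 12: - // r0:Mul1,r1:37,r2:1,r3:2,r4:Mul2

STATUS = TAG Mul1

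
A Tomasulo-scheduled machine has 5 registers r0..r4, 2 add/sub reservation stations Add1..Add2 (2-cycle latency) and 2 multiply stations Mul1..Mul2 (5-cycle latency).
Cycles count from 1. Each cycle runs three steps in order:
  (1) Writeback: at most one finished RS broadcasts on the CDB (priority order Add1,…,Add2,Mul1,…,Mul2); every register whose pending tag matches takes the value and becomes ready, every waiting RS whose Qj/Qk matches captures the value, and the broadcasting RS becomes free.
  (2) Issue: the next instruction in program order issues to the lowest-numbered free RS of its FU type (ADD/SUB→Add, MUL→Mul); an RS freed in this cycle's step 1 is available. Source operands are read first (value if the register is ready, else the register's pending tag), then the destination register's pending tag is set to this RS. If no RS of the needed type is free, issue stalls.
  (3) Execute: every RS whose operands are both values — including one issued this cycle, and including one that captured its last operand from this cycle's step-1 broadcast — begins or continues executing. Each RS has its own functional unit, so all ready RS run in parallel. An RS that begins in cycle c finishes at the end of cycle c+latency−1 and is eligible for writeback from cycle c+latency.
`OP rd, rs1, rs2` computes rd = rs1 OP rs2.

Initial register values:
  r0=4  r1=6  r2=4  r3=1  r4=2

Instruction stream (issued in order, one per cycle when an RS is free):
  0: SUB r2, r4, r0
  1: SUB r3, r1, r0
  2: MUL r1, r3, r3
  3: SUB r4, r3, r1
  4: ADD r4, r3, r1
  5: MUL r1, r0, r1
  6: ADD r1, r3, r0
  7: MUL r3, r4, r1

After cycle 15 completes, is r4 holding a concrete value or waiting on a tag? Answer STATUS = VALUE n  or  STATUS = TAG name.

STATUS = VALUE 6

  c1: issue SUB r2<-Add1  regs: r0:4,r1:6,r2:Add1,r3:1,r4:2
  c2: issue SUB r3<-Add2  regs: r0:4,r1:6,r2:Add1,r3:Add2,r4:2
  c3: CDB Add1=-2; issue MUL r1<-Mul1  regs: r0:4,r1:Mul1,r2:-2,r3:Add2,r4:2
  c4: CDB Add2=2; issue SUB r4<-Add1  regs: r0:4,r1:Mul1,r2:-2,r3:2,r4:Add1
  c5: issue ADD r4<-Add2  regs: r0:4,r1:Mul1,r2:-2,r3:2,r4:Add2
  c6: issue MUL r1<-Mul2  regs: r0:4,r1:Mul2,r2:-2,r3:2,r4:Add2
  c7: stall  regs: r0:4,r1:Mul2,r2:-2,r3:2,r4:Add2
  c8: stall  regs: r0:4,r1:Mul2,r2:-2,r3:2,r4:Add2
  c9: CDB Mul1=4; stall  regs: r0:4,r1:Mul2,r2:-2,r3:2,r4:Add2
  c10: stall  regs: r0:4,r1:Mul2,r2:-2,r3:2,r4:Add2
  c11: CDB Add1=-2; issue ADD r1<-Add1  regs: r0:4,r1:Add1,r2:-2,r3:2,r4:Add2
  c12: CDB Add2=6; issue MUL r3<-Mul1  regs: r0:4,r1:Add1,r2:-2,r3:Mul1,r4:6
  c13: CDB Add1=6  regs: r0:4,r1:6,r2:-2,r3:Mul1,r4:6
  c14: CDB Mul2=16  regs: r0:4,r1:6,r2:-2,r3:Mul1,r4:6
  c15: -  regs: r0:4,r1:6,r2:-2,r3:Mul1,r4:6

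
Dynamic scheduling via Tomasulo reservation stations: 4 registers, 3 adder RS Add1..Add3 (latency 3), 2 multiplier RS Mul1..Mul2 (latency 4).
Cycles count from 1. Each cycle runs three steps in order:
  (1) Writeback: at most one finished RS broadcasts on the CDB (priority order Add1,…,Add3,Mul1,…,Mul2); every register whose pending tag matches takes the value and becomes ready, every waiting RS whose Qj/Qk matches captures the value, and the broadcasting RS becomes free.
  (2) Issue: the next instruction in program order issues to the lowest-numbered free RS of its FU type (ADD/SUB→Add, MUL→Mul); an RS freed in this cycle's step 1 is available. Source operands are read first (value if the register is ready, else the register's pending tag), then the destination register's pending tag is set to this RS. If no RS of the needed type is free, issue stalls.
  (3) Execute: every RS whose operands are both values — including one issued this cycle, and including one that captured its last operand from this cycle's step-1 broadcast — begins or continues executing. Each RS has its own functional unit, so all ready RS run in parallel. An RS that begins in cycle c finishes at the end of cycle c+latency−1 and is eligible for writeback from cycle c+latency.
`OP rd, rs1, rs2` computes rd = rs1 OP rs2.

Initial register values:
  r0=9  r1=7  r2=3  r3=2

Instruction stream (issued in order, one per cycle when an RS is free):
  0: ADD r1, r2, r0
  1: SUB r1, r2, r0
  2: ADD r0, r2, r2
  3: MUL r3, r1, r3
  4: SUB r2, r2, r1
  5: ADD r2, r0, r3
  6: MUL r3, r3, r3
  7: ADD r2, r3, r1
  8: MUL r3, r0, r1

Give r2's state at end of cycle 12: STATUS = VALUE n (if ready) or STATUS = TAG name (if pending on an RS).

STATUS = TAG Add1

  c1: issue ADD r1<-Add1  regs: r0:9,r1:Add1,r2:3,r3:2
  c2: issue SUB r1<-Add2  regs: r0:9,r1:Add2,r2:3,r3:2
  c3: issue ADD r0<-Add3  regs: r0:Add3,r1:Add2,r2:3,r3:2
  c4: CDB Add1=12; issue MUL r3<-Mul1  regs: r0:Add3,r1:Add2,r2:3,r3:Mul1
  c5: CDB Add2=-6; issue SUB r2<-Add1  regs: r0:Add3,r1:-6,r2:Add1,r3:Mul1
  c6: CDB Add3=6; issue ADD r2<-Add2  regs: r0:6,r1:-6,r2:Add2,r3:Mul1
  c7: issue MUL r3<-Mul2  regs: r0:6,r1:-6,r2:Add2,r3:Mul2
  c8: CDB Add1=9; issue ADD r2<-Add1  regs: r0:6,r1:-6,r2:Add1,r3:Mul2
  c9: CDB Mul1=-12; issue MUL r3<-Mul1  regs: r0:6,r1:-6,r2:Add1,r3:Mul1
  c10: -  regs: r0:6,r1:-6,r2:Add1,r3:Mul1
  c11: -  regs: r0:6,r1:-6,r2:Add1,r3:Mul1
  c12: CDB Add2=-6  regs: r0:6,r1:-6,r2:Add1,r3:Mul1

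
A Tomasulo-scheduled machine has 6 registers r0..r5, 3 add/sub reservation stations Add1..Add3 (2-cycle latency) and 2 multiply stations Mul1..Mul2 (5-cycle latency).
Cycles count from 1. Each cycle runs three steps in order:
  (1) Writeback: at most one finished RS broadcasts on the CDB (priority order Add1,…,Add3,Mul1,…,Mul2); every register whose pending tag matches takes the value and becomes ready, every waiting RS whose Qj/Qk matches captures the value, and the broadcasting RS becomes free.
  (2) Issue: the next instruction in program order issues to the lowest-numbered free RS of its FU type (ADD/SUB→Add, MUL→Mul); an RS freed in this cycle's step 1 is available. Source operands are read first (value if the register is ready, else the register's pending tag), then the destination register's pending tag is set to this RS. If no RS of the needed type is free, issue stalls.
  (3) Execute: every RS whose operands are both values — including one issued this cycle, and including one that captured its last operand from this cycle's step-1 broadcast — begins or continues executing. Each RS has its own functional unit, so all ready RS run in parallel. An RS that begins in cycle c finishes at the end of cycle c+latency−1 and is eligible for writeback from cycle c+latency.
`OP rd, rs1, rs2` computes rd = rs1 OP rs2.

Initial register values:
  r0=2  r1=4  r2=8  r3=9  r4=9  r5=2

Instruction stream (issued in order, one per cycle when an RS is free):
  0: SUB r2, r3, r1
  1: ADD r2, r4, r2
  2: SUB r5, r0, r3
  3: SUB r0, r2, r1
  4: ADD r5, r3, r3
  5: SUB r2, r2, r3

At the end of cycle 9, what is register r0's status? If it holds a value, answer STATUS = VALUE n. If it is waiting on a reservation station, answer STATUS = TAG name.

c1: issue SUB r2<-Add1 | r0:2,r1:4,r2:Add1,r3:9,r4:9,r5:2
c2: issue ADD r2<-Add2 | r0:2,r1:4,r2:Add2,r3:9,r4:9,r5:2
c3: CDB Add1=5; issue SUB r5<-Add1 | r0:2,r1:4,r2:Add2,r3:9,r4:9,r5:Add1
c4: issue SUB r0<-Add3 | r0:Add3,r1:4,r2:Add2,r3:9,r4:9,r5:Add1
c5: CDB Add1=-7; issue ADD r5<-Add1 | r0:Add3,r1:4,r2:Add2,r3:9,r4:9,r5:Add1
c6: CDB Add2=14; issue SUB r2<-Add2 | r0:Add3,r1:4,r2:Add2,r3:9,r4:9,r5:Add1
c7: CDB Add1=18 | r0:Add3,r1:4,r2:Add2,r3:9,r4:9,r5:18
c8: CDB Add2=5 | r0:Add3,r1:4,r2:5,r3:9,r4:9,r5:18
c9: CDB Add3=10 | r0:10,r1:4,r2:5,r3:9,r4:9,r5:18

STATUS = VALUE 10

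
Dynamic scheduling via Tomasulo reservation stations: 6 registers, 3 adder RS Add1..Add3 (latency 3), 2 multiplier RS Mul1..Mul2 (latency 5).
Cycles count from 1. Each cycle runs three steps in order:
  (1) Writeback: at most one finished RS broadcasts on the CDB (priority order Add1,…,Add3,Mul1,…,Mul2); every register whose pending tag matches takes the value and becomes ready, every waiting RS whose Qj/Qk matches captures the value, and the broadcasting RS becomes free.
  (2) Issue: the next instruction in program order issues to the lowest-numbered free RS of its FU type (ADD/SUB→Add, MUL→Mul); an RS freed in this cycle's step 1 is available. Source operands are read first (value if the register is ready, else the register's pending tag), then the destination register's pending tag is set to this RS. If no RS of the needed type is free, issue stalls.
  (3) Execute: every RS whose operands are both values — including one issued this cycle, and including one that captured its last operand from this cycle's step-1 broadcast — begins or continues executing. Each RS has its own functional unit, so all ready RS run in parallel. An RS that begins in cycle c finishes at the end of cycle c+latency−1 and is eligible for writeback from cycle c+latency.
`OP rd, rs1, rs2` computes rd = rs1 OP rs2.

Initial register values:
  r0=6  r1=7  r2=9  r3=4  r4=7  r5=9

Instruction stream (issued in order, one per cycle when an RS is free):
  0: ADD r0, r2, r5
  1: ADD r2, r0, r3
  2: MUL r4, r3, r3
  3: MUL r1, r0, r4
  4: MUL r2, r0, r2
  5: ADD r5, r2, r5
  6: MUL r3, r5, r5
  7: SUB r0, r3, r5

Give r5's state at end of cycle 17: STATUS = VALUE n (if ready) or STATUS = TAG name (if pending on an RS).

cycle 1: issue ADD r0<-Add1 // r0:Add1,r1:7,r2:9,r3:4,r4:7,r5:9
cycle 2: issue ADD r2<-Add2 // r0:Add1,r1:7,r2:Add2,r3:4,r4:7,r5:9
cycle 3: issue MUL r4<-Mul1 // r0:Add1,r1:7,r2:Add2,r3:4,r4:Mul1,r5:9
cycle 4: CDB Add1=18; issue MUL r1<-Mul2 // r0:18,r1:Mul2,r2:Add2,r3:4,r4:Mul1,r5:9
cycle 5: stall // r0:18,r1:Mul2,r2:Add2,r3:4,r4:Mul1,r5:9
cycle 6: stall // r0:18,r1:Mul2,r2:Add2,r3:4,r4:Mul1,r5:9
cycle 7: CDB Add2=22; stall // r0:18,r1:Mul2,r2:22,r3:4,r4:Mul1,r5:9
cycle 8: CDB Mul1=16; issue MUL r2<-Mul1 // r0:18,r1:Mul2,r2:Mul1,r3:4,r4:16,r5:9
cycle 9: issue ADD r5<-Add1 // r0:18,r1:Mul2,r2:Mul1,r3:4,r4:16,r5:Add1
cycle 10: stall // r0:18,r1:Mul2,r2:Mul1,r3:4,r4:16,r5:Add1
cycle 11: stall // r0:18,r1:Mul2,r2:Mul1,r3:4,r4:16,r5:Add1
cycle 12: stall // r0:18,r1:Mul2,r2:Mul1,r3:4,r4:16,r5:Add1
cycle 13: CDB Mul1=396; issue MUL r3<-Mul1 // r0:18,r1:Mul2,r2:396,r3:Mul1,r4:16,r5:Add1
cycle 14: CDB Mul2=288; issue SUB r0<-Add2 // r0:Add2,r1:288,r2:396,r3:Mul1,r4:16,r5:Add1
cycle 15: - // r0:Add2,r1:288,r2:396,r3:Mul1,r4:16,r5:Add1
cycle 16: CDB Add1=405 // r0:Add2,r1:288,r2:396,r3:Mul1,r4:16,r5:405
cycle 17: - // r0:Add2,r1:288,r2:396,r3:Mul1,r4:16,r5:405

STATUS = VALUE 405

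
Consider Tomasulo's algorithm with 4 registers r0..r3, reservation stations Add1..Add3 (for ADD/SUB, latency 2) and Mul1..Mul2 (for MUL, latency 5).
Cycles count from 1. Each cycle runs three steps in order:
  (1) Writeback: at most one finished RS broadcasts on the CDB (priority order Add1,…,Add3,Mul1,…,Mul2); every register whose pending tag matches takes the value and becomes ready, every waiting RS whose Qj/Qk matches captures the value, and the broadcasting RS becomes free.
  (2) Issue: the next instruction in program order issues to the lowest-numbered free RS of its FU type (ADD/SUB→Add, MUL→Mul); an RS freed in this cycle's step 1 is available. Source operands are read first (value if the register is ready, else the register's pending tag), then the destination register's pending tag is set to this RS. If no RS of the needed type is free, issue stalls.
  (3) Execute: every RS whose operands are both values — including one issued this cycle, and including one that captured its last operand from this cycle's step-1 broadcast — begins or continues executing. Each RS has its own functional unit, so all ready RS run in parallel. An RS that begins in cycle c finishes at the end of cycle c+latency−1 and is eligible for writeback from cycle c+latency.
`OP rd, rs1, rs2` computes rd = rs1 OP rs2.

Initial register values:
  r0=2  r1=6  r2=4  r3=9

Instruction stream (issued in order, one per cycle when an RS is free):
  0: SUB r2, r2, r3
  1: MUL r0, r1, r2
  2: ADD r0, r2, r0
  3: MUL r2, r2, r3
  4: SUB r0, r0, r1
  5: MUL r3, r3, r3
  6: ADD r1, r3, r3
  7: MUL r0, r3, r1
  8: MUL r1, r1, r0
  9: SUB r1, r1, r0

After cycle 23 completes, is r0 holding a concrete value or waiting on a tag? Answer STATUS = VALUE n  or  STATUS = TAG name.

STATUS = VALUE 13122

cycle 1: issue SUB r2<-Add1 // r0:2,r1:6,r2:Add1,r3:9
cycle 2: issue MUL r0<-Mul1 // r0:Mul1,r1:6,r2:Add1,r3:9
cycle 3: CDB Add1=-5; issue ADD r0<-Add1 // r0:Add1,r1:6,r2:-5,r3:9
cycle 4: issue MUL r2<-Mul2 // r0:Add1,r1:6,r2:Mul2,r3:9
cycle 5: issue SUB r0<-Add2 // r0:Add2,r1:6,r2:Mul2,r3:9
cycle 6: stall // r0:Add2,r1:6,r2:Mul2,r3:9
cycle 7: stall // r0:Add2,r1:6,r2:Mul2,r3:9
cycle 8: CDB Mul1=-30; issue MUL r3<-Mul1 // r0:Add2,r1:6,r2:Mul2,r3:Mul1
cycle 9: CDB Mul2=-45; issue ADD r1<-Add3 // r0:Add2,r1:Add3,r2:-45,r3:Mul1
cycle 10: CDB Add1=-35; issue MUL r0<-Mul2 // r0:Mul2,r1:Add3,r2:-45,r3:Mul1
cycle 11: stall // r0:Mul2,r1:Add3,r2:-45,r3:Mul1
cycle 12: CDB Add2=-41; stall // r0:Mul2,r1:Add3,r2:-45,r3:Mul1
cycle 13: CDB Mul1=81; issue MUL r1<-Mul1 // r0:Mul2,r1:Mul1,r2:-45,r3:81
cycle 14: issue SUB r1<-Add1 // r0:Mul2,r1:Add1,r2:-45,r3:81
cycle 15: CDB Add3=162 // r0:Mul2,r1:Add1,r2:-45,r3:81
cycle 16: - // r0:Mul2,r1:Add1,r2:-45,r3:81
cycle 17: - // r0:Mul2,r1:Add1,r2:-45,r3:81
cycle 18: - // r0:Mul2,r1:Add1,r2:-45,r3:81
cycle 19: - // r0:Mul2,r1:Add1,r2:-45,r3:81
cycle 20: CDB Mul2=13122 // r0:13122,r1:Add1,r2:-45,r3:81
cycle 21: - // r0:13122,r1:Add1,r2:-45,r3:81
cycle 22: - // r0:13122,r1:Add1,r2:-45,r3:81
cycle 23: - // r0:13122,r1:Add1,r2:-45,r3:81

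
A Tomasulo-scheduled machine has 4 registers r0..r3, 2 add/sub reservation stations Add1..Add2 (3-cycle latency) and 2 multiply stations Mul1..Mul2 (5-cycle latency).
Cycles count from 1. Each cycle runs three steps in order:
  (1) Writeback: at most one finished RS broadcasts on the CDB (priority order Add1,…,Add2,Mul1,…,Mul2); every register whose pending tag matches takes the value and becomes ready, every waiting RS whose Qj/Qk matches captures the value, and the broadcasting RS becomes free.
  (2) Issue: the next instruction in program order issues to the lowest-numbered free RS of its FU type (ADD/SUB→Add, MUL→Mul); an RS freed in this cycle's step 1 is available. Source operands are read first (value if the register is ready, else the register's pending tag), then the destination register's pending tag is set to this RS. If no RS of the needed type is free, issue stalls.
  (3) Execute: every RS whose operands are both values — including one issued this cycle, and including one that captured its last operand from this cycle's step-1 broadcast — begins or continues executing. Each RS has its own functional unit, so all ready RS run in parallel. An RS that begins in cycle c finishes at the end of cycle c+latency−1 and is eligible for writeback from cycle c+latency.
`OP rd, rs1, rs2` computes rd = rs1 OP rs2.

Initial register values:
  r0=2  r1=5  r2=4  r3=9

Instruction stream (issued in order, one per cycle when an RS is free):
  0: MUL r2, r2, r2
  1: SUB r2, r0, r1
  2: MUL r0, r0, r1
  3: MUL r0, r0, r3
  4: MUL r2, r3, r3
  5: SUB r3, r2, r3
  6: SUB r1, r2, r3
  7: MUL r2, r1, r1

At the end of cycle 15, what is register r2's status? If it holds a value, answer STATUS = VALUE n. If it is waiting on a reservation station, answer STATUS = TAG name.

cycle 1: issue MUL r2<-Mul1 // r0:2,r1:5,r2:Mul1,r3:9
cycle 2: issue SUB r2<-Add1 // r0:2,r1:5,r2:Add1,r3:9
cycle 3: issue MUL r0<-Mul2 // r0:Mul2,r1:5,r2:Add1,r3:9
cycle 4: stall // r0:Mul2,r1:5,r2:Add1,r3:9
cycle 5: CDB Add1=-3; stall // r0:Mul2,r1:5,r2:-3,r3:9
cycle 6: CDB Mul1=16; issue MUL r0<-Mul1 // r0:Mul1,r1:5,r2:-3,r3:9
cycle 7: stall // r0:Mul1,r1:5,r2:-3,r3:9
cycle 8: CDB Mul2=10; issue MUL r2<-Mul2 // r0:Mul1,r1:5,r2:Mul2,r3:9
cycle 9: issue SUB r3<-Add1 // r0:Mul1,r1:5,r2:Mul2,r3:Add1
cycle 10: issue SUB r1<-Add2 // r0:Mul1,r1:Add2,r2:Mul2,r3:Add1
cycle 11: stall // r0:Mul1,r1:Add2,r2:Mul2,r3:Add1
cycle 12: stall // r0:Mul1,r1:Add2,r2:Mul2,r3:Add1
cycle 13: CDB Mul1=90; issue MUL r2<-Mul1 // r0:90,r1:Add2,r2:Mul1,r3:Add1
cycle 14: CDB Mul2=81 // r0:90,r1:Add2,r2:Mul1,r3:Add1
cycle 15: - // r0:90,r1:Add2,r2:Mul1,r3:Add1

STATUS = TAG Mul1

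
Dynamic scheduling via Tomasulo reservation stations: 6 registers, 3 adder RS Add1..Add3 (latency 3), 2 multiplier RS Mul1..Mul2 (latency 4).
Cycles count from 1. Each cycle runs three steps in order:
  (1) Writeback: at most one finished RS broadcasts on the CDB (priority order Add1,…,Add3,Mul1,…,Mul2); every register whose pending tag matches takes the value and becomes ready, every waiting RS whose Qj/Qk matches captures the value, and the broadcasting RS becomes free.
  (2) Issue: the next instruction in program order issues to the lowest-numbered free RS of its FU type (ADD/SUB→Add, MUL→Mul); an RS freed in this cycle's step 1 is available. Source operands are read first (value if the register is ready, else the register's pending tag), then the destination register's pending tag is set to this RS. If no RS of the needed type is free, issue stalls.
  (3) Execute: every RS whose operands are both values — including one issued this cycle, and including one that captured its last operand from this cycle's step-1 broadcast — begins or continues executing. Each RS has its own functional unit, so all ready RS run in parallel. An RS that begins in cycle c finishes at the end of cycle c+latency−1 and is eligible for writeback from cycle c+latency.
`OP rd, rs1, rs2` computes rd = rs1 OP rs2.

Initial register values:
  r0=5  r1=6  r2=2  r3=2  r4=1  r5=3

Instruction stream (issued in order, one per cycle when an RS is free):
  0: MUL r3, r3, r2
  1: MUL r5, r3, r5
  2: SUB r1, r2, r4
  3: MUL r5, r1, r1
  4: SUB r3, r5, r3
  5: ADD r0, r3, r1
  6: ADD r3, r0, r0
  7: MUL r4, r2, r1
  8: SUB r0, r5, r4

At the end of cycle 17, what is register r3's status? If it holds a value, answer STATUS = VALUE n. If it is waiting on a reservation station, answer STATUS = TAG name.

STATUS = TAG Add3

cycle 1: issue MUL r3<-Mul1 // r0:5,r1:6,r2:2,r3:Mul1,r4:1,r5:3
cycle 2: issue MUL r5<-Mul2 // r0:5,r1:6,r2:2,r3:Mul1,r4:1,r5:Mul2
cycle 3: issue SUB r1<-Add1 // r0:5,r1:Add1,r2:2,r3:Mul1,r4:1,r5:Mul2
cycle 4: stall // r0:5,r1:Add1,r2:2,r3:Mul1,r4:1,r5:Mul2
cycle 5: CDB Mul1=4; issue MUL r5<-Mul1 // r0:5,r1:Add1,r2:2,r3:4,r4:1,r5:Mul1
cycle 6: CDB Add1=1; issue SUB r3<-Add1 // r0:5,r1:1,r2:2,r3:Add1,r4:1,r5:Mul1
cycle 7: issue ADD r0<-Add2 // r0:Add2,r1:1,r2:2,r3:Add1,r4:1,r5:Mul1
cycle 8: issue ADD r3<-Add3 // r0:Add2,r1:1,r2:2,r3:Add3,r4:1,r5:Mul1
cycle 9: CDB Mul2=12; issue MUL r4<-Mul2 // r0:Add2,r1:1,r2:2,r3:Add3,r4:Mul2,r5:Mul1
cycle 10: CDB Mul1=1; stall // r0:Add2,r1:1,r2:2,r3:Add3,r4:Mul2,r5:1
cycle 11: stall // r0:Add2,r1:1,r2:2,r3:Add3,r4:Mul2,r5:1
cycle 12: stall // r0:Add2,r1:1,r2:2,r3:Add3,r4:Mul2,r5:1
cycle 13: CDB Add1=-3; issue SUB r0<-Add1 // r0:Add1,r1:1,r2:2,r3:Add3,r4:Mul2,r5:1
cycle 14: CDB Mul2=2 // r0:Add1,r1:1,r2:2,r3:Add3,r4:2,r5:1
cycle 15: - // r0:Add1,r1:1,r2:2,r3:Add3,r4:2,r5:1
cycle 16: CDB Add2=-2 // r0:Add1,r1:1,r2:2,r3:Add3,r4:2,r5:1
cycle 17: CDB Add1=-1 // r0:-1,r1:1,r2:2,r3:Add3,r4:2,r5:1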